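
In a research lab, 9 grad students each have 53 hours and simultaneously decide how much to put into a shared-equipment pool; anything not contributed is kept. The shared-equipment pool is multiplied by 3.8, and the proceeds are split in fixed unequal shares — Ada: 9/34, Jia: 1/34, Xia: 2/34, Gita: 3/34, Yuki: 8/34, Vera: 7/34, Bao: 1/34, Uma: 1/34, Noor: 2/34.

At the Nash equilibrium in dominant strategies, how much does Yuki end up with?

100.39 hours

For player j, contributing a unit is worthwhile iff 3.8 × (j's share) ≥ 1, i.e. iff j's share is at least 0.2632.
The only share above 0.2632 is Ada's 9/34, contributing 53; the remaining 8 contribute 0. Total contributed: 53.
Yuki keeps 53 and receives 3.8 × 53 × 8/34 = 47.39 from the shared-equipment pool, for a payoff of 100.39.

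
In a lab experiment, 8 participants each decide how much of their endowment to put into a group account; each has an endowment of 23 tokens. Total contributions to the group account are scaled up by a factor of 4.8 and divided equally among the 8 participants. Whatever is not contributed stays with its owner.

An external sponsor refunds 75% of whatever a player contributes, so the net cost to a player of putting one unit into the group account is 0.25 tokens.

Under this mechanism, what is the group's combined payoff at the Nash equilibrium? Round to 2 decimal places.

The effective private return per unit is now (4.8/8) / 0.25 = 2.4000 > 1, so every player's dominant strategy flips to full contribution.
At the Nash equilibrium everyone contributes 23. Group total payoff = 8 × (23 × 0.75 + 4.8 × 23) = 1021.20.

1021.20 tokens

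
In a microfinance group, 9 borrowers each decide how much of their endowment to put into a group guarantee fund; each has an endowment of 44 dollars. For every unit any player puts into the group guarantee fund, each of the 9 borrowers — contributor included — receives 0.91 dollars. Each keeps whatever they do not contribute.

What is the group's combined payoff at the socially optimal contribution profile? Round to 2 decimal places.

Each contributed unit returns 8.190 to the group as a whole (0.91 to each of 9 players), which exceeds 1, so the social optimum is full contribution: group total = 8.190 × 396 = 3243.24.

3243.24 dollars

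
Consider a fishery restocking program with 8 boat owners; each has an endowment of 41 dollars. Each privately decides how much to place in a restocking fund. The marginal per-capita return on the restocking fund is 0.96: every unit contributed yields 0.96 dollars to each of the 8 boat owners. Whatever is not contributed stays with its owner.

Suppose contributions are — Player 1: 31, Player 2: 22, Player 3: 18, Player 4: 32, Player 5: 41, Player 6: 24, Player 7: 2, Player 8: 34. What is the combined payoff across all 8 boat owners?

Total contributed: 31 + 22 + 18 + 32 + 41 + 24 + 2 + 34 = 204; total kept: 8 × 41 − 204 = 124.
The restocking fund pays out 0.96 × 8 × 204 = 1566.72 in aggregate.
Group total = 124 + 1566.72 = 1690.72.

1690.72 dollars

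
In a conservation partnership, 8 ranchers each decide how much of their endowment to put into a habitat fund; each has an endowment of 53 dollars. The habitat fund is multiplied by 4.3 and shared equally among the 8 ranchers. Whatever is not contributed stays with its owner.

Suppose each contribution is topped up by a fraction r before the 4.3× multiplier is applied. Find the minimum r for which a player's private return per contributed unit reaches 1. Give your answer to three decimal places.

With matching at rate r, one contributed unit becomes (1 + r) in the habitat fund and returns 4.3 × (1 + r) / 8 to the contributor.
Setting this equal to 1: 1 + r = 8/4.3 = 1.8605.
So the minimum matching rate is r = 1.8605 − 1 = 0.860.

0.860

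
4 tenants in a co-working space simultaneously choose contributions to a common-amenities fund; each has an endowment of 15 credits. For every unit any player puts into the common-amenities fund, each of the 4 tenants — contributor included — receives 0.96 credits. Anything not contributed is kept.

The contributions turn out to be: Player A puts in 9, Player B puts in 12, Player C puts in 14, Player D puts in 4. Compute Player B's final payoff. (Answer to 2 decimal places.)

40.44 credits

Total contributed: 9 + 12 + 14 + 4 = 39.
Each receives 0.96 × 39 = 37.44 from the common-amenities fund.
Player B keeps 15 − 12 = 3, so Player B's payoff is 3 + 37.44 = 40.44.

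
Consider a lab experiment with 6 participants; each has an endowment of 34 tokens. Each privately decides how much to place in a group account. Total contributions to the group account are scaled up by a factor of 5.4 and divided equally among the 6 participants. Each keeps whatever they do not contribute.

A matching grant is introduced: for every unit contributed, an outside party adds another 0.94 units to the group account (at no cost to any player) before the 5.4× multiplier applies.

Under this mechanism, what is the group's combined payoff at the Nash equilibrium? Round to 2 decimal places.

2137.10 tokens

With the mechanism, a contributed unit returns 5.4 × 1.94 / 6 = 1.7460 per unit of net cost to the contributor — now above 1 — so contributing fully is weakly dominant for every player.
At the Nash equilibrium everyone contributes 34. Group total payoff = 5.4 × 1.94 × 204 = 2137.10.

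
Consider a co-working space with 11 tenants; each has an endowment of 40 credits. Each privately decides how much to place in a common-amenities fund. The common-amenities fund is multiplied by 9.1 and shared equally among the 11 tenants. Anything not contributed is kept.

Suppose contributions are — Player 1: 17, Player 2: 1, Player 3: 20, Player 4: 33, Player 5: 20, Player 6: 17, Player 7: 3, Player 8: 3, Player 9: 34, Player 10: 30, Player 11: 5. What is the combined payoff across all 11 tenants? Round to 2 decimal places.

1922.30 credits

Total contributed: 17 + 1 + 20 + 33 + 20 + 17 + 3 + 3 + 34 + 30 + 5 = 183; total kept: 11 × 40 − 183 = 257.
The common-amenities fund pays out 9.1 × 183 = 1665.30 in aggregate.
Group total = 257 + 1665.30 = 1922.30.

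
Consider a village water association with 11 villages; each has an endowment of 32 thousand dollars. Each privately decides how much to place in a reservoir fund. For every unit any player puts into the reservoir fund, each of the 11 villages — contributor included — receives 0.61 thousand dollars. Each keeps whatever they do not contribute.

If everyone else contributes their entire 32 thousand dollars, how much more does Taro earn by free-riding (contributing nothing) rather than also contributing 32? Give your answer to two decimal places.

Switching from a contribution of 32 to 0 lets Taro keep an extra 32 thousand dollars, but lowers the reservoir fund by 32, which costs Taro their own share of that drop: 0.61 × 32 = 19.52.
Net gain = 32 − 19.52 = 12.48. The private return per contributed unit (0.61) is below 1, so free-riding is indeed the best response regardless of what the others do.

12.48 thousand dollars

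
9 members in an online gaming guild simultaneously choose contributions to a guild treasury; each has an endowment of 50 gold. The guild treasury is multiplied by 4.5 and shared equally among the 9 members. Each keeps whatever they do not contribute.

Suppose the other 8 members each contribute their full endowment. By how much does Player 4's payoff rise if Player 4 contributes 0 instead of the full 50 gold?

Switching from a contribution of 50 to 0 lets Player 4 keep an extra 50 gold, but lowers the guild treasury by 50, which costs Player 4 their own share of that drop: 4.5/9 × 50 = 25.00.
Net gain = 50 − 25.00 = 25.00. The private return per contributed unit (0.5000) is below 1, so free-riding is indeed the best response regardless of what the others do.

25.00 gold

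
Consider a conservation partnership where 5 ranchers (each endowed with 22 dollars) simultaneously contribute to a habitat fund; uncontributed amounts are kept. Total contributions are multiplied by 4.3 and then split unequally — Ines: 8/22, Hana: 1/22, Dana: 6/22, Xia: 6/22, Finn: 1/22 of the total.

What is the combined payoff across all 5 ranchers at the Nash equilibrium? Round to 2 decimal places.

A player with share s gets back 4.3·s per unit contributed, so full contribution is dominant for anyone with s > 1/4.3 = 0.2326 and zero contribution is dominant for anyone below.
Ines, Dana and Xia are above the threshold, contributing 22 each; the remaining 2 contribute 0. Total contributed: 66.
The habitat fund pays out 4.3 × 66 = 283.80 in total (split across the unequal shares, but the aggregate is all that matters for the group sum).
The 2 free-riders keep 22 each, adding 44. Group total = 44 + 283.80 = 327.80.

327.80 dollars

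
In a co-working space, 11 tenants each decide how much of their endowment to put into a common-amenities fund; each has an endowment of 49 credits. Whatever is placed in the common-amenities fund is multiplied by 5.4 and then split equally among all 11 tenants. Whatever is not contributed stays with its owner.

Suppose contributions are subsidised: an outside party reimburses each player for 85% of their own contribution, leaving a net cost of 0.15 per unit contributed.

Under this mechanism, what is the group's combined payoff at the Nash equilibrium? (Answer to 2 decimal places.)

The effective private return per unit is now (5.4/11) / 0.15 = 3.2727 > 1, so every player's dominant strategy flips to full contribution.
So the Nash equilibrium is full contribution by all 11; the group earns 11 × (49 × 0.85 + 5.4 × 49) = 3368.75.

3368.75 credits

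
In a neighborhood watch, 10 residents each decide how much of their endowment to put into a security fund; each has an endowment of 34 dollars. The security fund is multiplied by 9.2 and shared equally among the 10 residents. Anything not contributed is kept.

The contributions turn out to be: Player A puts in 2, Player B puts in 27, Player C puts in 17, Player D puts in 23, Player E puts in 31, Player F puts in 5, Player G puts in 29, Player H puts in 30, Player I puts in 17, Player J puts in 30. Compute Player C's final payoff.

211.12 dollars

Total contributed: 2 + 27 + 17 + 23 + 31 + 5 + 29 + 30 + 17 + 30 = 211.
Each receives 9.2 × 211 / 10 = 194.12 from the security fund.
Player C keeps 34 − 17 = 17, so Player C's payoff is 17 + 194.12 = 211.12.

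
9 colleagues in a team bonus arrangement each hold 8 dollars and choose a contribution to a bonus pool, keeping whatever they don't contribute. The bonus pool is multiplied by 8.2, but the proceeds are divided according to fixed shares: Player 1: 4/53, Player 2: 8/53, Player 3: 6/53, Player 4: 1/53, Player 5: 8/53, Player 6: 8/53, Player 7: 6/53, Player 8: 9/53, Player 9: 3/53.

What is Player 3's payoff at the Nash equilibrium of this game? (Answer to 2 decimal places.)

For player j, contributing a unit is worthwhile iff 8.2 × (j's share) ≥ 1, i.e. iff j's share is at least 0.1220.
Player 2, Player 5, Player 6 and Player 8 clear that bar, contributing 8 each; the remaining 5 contribute 0. Total contributed: 32.
Player 3 keeps 8 and receives 8.2 × 32 × 6/53 = 29.71 from the bonus pool, for a payoff of 37.71.

37.71 dollars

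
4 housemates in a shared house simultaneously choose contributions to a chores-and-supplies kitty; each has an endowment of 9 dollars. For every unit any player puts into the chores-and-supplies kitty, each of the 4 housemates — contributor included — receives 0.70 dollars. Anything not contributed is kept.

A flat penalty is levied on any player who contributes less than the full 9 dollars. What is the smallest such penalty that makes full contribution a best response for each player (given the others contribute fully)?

2.70 dollars

Given the others contribute fully, the best deviation is to contribute 0 (any partial contribution still incurs the fine and gives up units whose private return 0.70 is below 1).
Deviating from 9 to 0 saves 9 dollars but forfeits the deviator's share of the drop in the chores-and-supplies kitty: 0.70 × 9 = 6.30.
So the deviation gain is 9 − 6.30 = 2.70, and the fine must be at least 2.70 dollars to wipe it out.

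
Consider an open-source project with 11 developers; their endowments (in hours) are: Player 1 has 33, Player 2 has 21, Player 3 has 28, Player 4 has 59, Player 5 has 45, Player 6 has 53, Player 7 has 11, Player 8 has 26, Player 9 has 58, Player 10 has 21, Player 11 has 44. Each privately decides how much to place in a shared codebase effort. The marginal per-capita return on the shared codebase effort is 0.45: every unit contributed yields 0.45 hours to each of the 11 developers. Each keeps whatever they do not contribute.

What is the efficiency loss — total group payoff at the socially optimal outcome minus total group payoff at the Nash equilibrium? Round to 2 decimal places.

1576.05 hours

The private return per contributed unit is 0.45 < 1 for everyone, so the Nash equilibrium is zero contribution and the group total is Σ E_j = 33 + 21 + 28 + 59 + 45 + 53 + 11 + 26 + 58 + 21 + 44 = 399.
Each contributed unit returns 4.950 to the group, so the social optimum is full contribution by everyone: group total = 4.950 × 399 = 1975.05.
Efficiency loss = (4.950 − 1) × 399 = 1576.05.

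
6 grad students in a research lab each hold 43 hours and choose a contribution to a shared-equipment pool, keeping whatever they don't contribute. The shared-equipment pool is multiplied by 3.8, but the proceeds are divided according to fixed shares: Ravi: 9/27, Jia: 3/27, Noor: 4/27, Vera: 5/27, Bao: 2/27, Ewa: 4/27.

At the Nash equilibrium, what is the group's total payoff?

378.40 hours

Player j's private return per contributed unit is 3.8 × (j's share). Contributing is weakly dominant for j when that share is at least 1/3.8 = 0.2632, and contributing 0 is dominant otherwise.
Ravi alone (share 9/27) is above the threshold, contributing 43; the remaining 5 contribute 0. Total contributed: 43.
The shared-equipment pool pays out 3.8 × 43 = 163.40 in total (split across the unequal shares, but the aggregate is all that matters for the group sum).
The 5 free-riders keep 43 each, adding 215. Group total = 215 + 163.40 = 378.40.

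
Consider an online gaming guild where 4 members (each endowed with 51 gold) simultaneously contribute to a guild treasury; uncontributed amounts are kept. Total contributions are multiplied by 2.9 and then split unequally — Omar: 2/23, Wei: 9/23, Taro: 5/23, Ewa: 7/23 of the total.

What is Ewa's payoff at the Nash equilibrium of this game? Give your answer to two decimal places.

A player with share s gets back 2.9·s per unit contributed, so full contribution is dominant for anyone with s > 1/2.9 = 0.3448 and zero contribution is dominant for anyone below.
Wei alone (share 9/23) is above the threshold, contributing 51; the remaining 3 contribute 0. Total contributed: 51.
Ewa keeps 51 and receives 2.9 × 51 × 7/23 = 45.01 from the guild treasury, for a payoff of 96.01.

96.01 gold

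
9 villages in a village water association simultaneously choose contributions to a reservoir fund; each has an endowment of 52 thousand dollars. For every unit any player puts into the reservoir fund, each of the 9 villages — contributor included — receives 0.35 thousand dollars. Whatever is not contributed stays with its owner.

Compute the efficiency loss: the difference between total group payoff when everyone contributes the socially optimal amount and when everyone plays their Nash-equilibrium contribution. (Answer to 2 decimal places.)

1006.20 thousand dollars

The private return per contributed unit is 0.35 < 1, so contributing 0 is dominant for every player. At the Nash equilibrium everyone keeps their 52, and the group total is 9 × 52 = 468.
Each contributed unit returns 3.150 to the group as a whole (0.35 to each of 9 players), which exceeds 1, so the social optimum is full contribution: group total = 3.150 × 468 = 1474.20.
Efficiency loss = 1474.20 − 468 = 1006.20.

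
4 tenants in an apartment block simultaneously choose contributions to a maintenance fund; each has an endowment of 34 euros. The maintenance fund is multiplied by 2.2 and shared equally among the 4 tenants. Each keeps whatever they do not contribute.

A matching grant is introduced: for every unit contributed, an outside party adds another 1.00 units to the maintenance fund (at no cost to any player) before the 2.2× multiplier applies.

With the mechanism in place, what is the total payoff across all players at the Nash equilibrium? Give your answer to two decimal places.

598.40 euros

With the mechanism, a contributed unit returns 2.2 × 2.00 / 4 = 1.1000 per unit of net cost to the contributor — now above 1 — so contributing fully is weakly dominant for every player.
At the Nash equilibrium everyone contributes 34. Group total payoff = 2.2 × 2.00 × 136 = 598.40.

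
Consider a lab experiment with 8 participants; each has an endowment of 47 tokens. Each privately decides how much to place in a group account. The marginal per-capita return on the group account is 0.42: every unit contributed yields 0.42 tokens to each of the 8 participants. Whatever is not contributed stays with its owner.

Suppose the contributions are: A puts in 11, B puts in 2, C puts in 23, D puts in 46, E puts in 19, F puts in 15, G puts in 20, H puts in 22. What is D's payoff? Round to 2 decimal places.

Total contributed: 11 + 2 + 23 + 46 + 19 + 15 + 20 + 22 = 158.
Each receives 0.42 × 158 = 66.36 from the group account.
D keeps 47 − 46 = 1, so D's payoff is 1 + 66.36 = 67.36.

67.36 tokens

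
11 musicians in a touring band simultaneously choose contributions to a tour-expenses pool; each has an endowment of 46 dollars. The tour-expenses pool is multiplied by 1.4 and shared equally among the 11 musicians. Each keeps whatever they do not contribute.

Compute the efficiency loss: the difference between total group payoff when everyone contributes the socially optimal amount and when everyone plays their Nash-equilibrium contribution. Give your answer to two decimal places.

Each contributed unit returns 1.4/11 = 0.1273 to its contributor — below 1 — so contributing 0 is dominant for every player. At the Nash equilibrium everyone keeps their 46, and the group total is 11 × 46 = 506.
Each contributed unit returns 1.400 to the group as a whole (0.1273 to each of 11 players), which exceeds 1, so the social optimum is full contribution: group total = 1.400 × 506 = 708.40.
Efficiency loss = 708.40 − 506 = 202.40.

202.40 dollars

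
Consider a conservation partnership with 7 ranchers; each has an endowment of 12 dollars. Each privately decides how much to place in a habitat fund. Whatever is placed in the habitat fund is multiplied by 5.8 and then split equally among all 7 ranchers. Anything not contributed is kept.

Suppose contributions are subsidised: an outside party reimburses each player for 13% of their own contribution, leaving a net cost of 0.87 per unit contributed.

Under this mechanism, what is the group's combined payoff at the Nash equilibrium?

Even with the mechanism, each unit contributed returns only (5.8/7) / 0.87 = 0.9524 per unit of net cost, so contributing nothing is still dominant.
Everyone keeps their endowment and the group total is 7 × 12 = 84.

84.00 dollars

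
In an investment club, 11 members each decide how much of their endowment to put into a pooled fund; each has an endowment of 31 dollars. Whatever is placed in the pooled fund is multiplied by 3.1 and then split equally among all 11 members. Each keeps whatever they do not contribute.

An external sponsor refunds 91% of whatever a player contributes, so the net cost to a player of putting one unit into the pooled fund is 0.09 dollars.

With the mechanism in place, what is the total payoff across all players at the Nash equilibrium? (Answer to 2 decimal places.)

1367.41 dollars

The effective private return per unit is now (3.1/11) / 0.09 = 3.1313 > 1, so every player's dominant strategy flips to full contribution.
At the Nash equilibrium everyone contributes 31. Group total payoff = 11 × (31 × 0.91 + 3.1 × 31) = 1367.41.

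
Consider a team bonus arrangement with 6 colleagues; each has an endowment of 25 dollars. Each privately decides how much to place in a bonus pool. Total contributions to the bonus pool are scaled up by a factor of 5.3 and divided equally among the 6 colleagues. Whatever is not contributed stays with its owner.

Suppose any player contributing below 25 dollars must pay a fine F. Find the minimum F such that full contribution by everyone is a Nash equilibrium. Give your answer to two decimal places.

Given the others contribute fully, the best deviation is to contribute 0 (any partial contribution still incurs the fine and gives up units whose private return 0.8833 is below 1).
Deviating from 25 to 0 saves 25 dollars but forfeits the deviator's share of the drop in the bonus pool: 5.3/6 × 25 = 22.08.
So the deviation gain is 25 − 22.08 = 2.92, and the fine must be at least 2.92 dollars to wipe it out.

2.92 dollars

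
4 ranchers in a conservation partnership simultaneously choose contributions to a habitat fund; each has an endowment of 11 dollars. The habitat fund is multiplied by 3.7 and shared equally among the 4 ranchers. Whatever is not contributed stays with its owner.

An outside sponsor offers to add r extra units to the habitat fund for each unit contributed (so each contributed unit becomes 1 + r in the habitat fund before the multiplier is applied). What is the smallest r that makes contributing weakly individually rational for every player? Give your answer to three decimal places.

With matching at rate r, one contributed unit becomes (1 + r) in the habitat fund and returns 3.7 × (1 + r) / 4 to the contributor.
Setting this equal to 1: 1 + r = 4/3.7 = 1.0811.
So the minimum matching rate is r = 1.0811 − 1 = 0.081.

0.081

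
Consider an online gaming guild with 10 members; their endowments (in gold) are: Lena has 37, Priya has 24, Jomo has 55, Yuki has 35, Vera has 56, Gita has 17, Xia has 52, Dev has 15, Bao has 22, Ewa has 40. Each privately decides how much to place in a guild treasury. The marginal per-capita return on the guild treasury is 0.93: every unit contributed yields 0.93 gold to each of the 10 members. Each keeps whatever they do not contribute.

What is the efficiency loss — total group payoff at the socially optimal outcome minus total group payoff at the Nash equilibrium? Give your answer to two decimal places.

The private return per contributed unit is 0.93 < 1 for everyone, so the Nash equilibrium is zero contribution and the group total is Σ E_j = 37 + 24 + 55 + 35 + 56 + 17 + 52 + 15 + 22 + 40 = 353.
Each contributed unit returns 9.300 to the group, so the social optimum is full contribution by everyone: group total = 9.300 × 353 = 3282.90.
Efficiency loss = (9.300 − 1) × 353 = 2929.90.

2929.90 gold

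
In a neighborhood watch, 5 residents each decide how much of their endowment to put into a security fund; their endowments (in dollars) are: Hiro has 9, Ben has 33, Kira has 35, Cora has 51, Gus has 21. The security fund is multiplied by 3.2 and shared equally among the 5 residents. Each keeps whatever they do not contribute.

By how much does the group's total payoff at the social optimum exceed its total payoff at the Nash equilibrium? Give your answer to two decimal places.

The private return per contributed unit is 3.2/5 = 0.6400 < 1 for every player regardless of endowment, so the Nash equilibrium is zero contribution and the group total is Σ E_j = 9 + 33 + 35 + 51 + 21 = 149.
Each contributed unit returns 3.200 to the group, so the social optimum is full contribution by everyone: group total = 3.200 × 149 = 476.80.
Efficiency loss = (3.200 − 1) × 149 = 327.80.

327.80 dollars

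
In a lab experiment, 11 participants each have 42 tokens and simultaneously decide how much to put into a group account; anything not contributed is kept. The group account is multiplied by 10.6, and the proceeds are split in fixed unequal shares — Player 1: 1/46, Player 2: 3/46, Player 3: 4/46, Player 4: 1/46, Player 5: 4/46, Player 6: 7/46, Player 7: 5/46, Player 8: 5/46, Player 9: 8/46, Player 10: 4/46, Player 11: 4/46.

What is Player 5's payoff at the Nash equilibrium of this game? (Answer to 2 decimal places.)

196.85 tokens

Each unit j contributes comes back to j as 10.6 × (j's share), so j prefers to contribute only if that share exceeds 1/10.6 = 0.0943; otherwise keeping the unit dominates.
Player 6, Player 7, Player 8 and Player 9 are above the threshold, contributing 42 each; the remaining 7 contribute 0. Total contributed: 168.
Player 5 keeps 42 and receives 10.6 × 168 × 4/46 = 154.85 from the group account, for a payoff of 196.85.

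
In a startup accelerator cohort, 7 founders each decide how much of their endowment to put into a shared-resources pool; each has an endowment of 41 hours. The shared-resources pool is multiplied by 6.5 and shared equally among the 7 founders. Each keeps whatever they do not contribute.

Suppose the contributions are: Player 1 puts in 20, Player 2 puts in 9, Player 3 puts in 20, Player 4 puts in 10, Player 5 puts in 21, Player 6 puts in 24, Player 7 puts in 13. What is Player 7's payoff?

136.64 hours

Total contributed: 20 + 9 + 20 + 10 + 21 + 24 + 13 = 117.
Each receives 6.5 × 117 / 7 = 108.64 from the shared-resources pool.
Player 7 keeps 41 − 13 = 28, so Player 7's payoff is 28 + 108.64 = 136.64.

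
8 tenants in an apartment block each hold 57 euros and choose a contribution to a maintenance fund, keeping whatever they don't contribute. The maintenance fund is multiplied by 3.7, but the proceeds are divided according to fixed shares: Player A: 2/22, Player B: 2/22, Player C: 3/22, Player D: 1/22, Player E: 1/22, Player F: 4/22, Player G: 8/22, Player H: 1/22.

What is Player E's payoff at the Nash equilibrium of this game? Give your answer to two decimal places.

For player j, contributing a unit is worthwhile iff 3.7 × (j's share) ≥ 1, i.e. iff j's share is at least 0.2703.
Only Player G (8/22) clears that bar, contributing 57; the remaining 7 contribute 0. Total contributed: 57.
Player E keeps 57 and receives 3.7 × 57 × 1/22 = 9.59 from the maintenance fund, for a payoff of 66.59.

66.59 euros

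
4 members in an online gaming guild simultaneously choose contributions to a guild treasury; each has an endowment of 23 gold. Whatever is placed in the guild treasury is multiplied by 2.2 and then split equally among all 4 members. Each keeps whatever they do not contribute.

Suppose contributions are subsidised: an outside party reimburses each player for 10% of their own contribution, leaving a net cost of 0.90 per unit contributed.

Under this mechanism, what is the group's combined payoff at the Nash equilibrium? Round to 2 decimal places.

Even with the mechanism, each unit contributed returns only (2.2/4) / 0.90 = 0.6111 per unit of net cost, so contributing nothing is still dominant.
Everyone keeps their endowment and the group total is 4 × 23 = 92.

92.00 gold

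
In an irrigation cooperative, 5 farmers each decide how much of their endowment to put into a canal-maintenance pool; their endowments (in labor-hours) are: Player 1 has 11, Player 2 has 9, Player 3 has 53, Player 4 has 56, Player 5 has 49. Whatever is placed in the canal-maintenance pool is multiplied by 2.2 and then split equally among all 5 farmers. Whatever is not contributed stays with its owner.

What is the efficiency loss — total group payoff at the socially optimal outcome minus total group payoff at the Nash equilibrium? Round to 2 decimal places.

213.60 labor-hours

The private return per contributed unit is 2.2/5 = 0.4400 < 1 for every player regardless of endowment, so the Nash equilibrium is zero contribution and the group total is Σ E_j = 11 + 9 + 53 + 56 + 49 = 178.
Each contributed unit returns 2.200 to the group, so the social optimum is full contribution by everyone: group total = 2.200 × 178 = 391.60.
Efficiency loss = (2.200 − 1) × 178 = 213.60.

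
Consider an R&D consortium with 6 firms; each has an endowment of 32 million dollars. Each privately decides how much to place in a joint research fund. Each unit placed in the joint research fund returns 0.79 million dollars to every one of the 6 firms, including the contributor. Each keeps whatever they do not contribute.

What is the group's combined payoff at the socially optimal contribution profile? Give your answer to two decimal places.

Each contributed unit returns 4.740 to the group as a whole (0.79 to each of 6 players), which exceeds 1, so the social optimum is full contribution: group total = 4.740 × 192 = 910.08.

910.08 million dollars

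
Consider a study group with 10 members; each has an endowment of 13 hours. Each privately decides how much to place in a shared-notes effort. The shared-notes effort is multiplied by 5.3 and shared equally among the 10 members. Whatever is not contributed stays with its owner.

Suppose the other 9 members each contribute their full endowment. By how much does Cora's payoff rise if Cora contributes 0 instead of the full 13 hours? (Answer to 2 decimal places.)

6.11 hours

Switching from a contribution of 13 to 0 lets Cora keep an extra 13 hours, but lowers the shared-notes effort by 13, which costs Cora their own share of that drop: 5.3/10 × 13 = 6.89.
Net gain = 13 − 6.89 = 6.11. The private return per contributed unit (0.5300) is below 1, so free-riding is indeed the best response regardless of what the others do.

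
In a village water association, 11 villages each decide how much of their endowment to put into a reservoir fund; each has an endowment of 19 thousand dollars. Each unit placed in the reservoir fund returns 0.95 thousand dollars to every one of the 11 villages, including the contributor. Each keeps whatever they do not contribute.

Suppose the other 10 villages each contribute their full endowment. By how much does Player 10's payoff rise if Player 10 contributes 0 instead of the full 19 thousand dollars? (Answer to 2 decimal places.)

Switching from a contribution of 19 to 0 lets Player 10 keep an extra 19 thousand dollars, but lowers the reservoir fund by 19, which costs Player 10 their own share of that drop: 0.95 × 19 = 18.05.
Net gain = 19 − 18.05 = 0.95. The private return per contributed unit (0.95) is below 1, so free-riding is indeed the best response regardless of what the others do.

0.95 thousand dollars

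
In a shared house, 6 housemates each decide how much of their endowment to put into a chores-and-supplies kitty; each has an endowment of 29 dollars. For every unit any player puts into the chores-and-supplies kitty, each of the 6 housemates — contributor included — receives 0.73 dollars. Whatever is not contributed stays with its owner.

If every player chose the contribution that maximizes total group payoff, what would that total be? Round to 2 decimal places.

762.12 dollars

Each contributed unit returns 4.380 to the group as a whole (0.73 to each of 6 players), which exceeds 1, so the social optimum is full contribution: group total = 4.380 × 174 = 762.12.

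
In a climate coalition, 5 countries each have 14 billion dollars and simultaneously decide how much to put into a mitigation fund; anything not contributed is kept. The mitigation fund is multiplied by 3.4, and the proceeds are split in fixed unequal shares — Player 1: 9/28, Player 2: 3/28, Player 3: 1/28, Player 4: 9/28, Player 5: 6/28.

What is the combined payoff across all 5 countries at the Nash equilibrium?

137.20 billion dollars

For player j, contributing a unit is worthwhile iff 3.4 × (j's share) ≥ 1, i.e. iff j's share is at least 0.2941.
Player 1 and Player 4 are above the threshold, contributing 14 each; the remaining 3 contribute 0. Total contributed: 28.
The mitigation fund pays out 3.4 × 28 = 95.20 in total (split across the unequal shares, but the aggregate is all that matters for the group sum).
The 3 free-riders keep 14 each, adding 42. Group total = 42 + 95.20 = 137.20.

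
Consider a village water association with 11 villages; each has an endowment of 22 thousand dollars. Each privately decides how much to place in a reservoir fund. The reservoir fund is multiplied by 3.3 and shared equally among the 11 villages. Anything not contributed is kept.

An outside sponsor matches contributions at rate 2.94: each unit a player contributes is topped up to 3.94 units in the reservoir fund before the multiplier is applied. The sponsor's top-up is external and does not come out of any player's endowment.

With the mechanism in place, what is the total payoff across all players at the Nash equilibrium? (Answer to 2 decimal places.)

3146.48 thousand dollars

With the mechanism, a contributed unit returns 3.3 × 3.94 / 11 = 1.1820 per unit of net cost to the contributor — now above 1 — so contributing fully is weakly dominant for every player.
At the Nash equilibrium everyone contributes 22. Group total payoff = 3.3 × 3.94 × 242 = 3146.48.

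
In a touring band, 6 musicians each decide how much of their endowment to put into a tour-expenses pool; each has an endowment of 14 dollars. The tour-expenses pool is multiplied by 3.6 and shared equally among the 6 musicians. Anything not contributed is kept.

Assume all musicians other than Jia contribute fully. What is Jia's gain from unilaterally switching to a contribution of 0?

5.60 dollars

Switching from a contribution of 14 to 0 lets Jia keep an extra 14 dollars, but lowers the tour-expenses pool by 14, which costs Jia their own share of that drop: 3.6/6 × 14 = 8.40.
Net gain = 14 − 8.40 = 5.60. The private return per contributed unit (0.6000) is below 1, so free-riding is indeed the best response regardless of what the others do.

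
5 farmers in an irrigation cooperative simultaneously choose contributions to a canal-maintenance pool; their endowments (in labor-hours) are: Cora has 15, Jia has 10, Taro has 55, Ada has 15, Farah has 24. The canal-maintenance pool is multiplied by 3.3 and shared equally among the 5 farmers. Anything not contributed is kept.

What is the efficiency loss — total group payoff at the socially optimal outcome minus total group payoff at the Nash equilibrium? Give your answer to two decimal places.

273.70 labor-hours

The private return per contributed unit is 3.3/5 = 0.6600 < 1 for every player regardless of endowment, so the Nash equilibrium is zero contribution and the group total is Σ E_j = 15 + 10 + 55 + 15 + 24 = 119.
Each contributed unit returns 3.300 to the group, so the social optimum is full contribution by everyone: group total = 3.300 × 119 = 392.70.
Efficiency loss = (3.300 − 1) × 119 = 273.70.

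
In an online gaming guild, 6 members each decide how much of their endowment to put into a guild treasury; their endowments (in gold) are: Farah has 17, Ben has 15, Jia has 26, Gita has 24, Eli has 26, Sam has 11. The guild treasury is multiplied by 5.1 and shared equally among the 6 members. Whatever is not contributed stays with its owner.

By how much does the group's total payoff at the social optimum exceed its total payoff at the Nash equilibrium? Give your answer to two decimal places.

487.90 gold

The private return per contributed unit is 5.1/6 = 0.8500 < 1 for every player regardless of endowment, so the Nash equilibrium is zero contribution and the group total is Σ E_j = 17 + 15 + 26 + 24 + 26 + 11 = 119.
Each contributed unit returns 5.100 to the group, so the social optimum is full contribution by everyone: group total = 5.100 × 119 = 606.90.
Efficiency loss = (5.100 − 1) × 119 = 487.90.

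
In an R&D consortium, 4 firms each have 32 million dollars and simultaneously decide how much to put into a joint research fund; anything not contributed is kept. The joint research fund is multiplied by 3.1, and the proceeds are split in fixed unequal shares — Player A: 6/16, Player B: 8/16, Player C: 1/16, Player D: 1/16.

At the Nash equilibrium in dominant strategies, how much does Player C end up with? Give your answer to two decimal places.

44.40 million dollars

Player j's private return per contributed unit is 3.1 × (j's share). Contributing is weakly dominant for j when that share is at least 1/3.1 = 0.3226, and contributing 0 is dominant otherwise.
Player A and Player B clear that bar, contributing 32 each; the remaining 2 contribute 0. Total contributed: 64.
Player C keeps 32 and receives 3.1 × 64 × 1/16 = 12.40 from the joint research fund, for a payoff of 44.40.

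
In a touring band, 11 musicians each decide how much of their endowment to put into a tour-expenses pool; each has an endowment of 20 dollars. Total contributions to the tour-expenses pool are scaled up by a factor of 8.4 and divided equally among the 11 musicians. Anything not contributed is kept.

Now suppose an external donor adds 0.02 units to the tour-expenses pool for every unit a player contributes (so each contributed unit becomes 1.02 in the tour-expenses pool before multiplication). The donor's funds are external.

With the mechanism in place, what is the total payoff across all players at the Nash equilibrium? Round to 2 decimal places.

Even with the mechanism, each unit contributed returns only 8.4 × 1.02 / 11 = 0.7789 per unit of net cost, so contributing nothing is still dominant.
Everyone keeps their endowment and the group total is 11 × 20 = 220.

220.00 dollars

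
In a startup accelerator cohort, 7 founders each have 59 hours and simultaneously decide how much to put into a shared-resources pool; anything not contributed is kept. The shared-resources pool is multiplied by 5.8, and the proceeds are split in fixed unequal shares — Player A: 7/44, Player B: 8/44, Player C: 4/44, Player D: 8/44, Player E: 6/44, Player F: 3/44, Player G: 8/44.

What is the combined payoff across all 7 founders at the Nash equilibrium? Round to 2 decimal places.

Player j's private return per contributed unit is 5.8 × (j's share). Contributing is weakly dominant for j when that share is at least 1/5.8 = 0.1724, and contributing 0 is dominant otherwise.
The shares above 0.1724 belong to Player B, Player D and Player G, contributing 59 each; the remaining 4 contribute 0. Total contributed: 177.
The shared-resources pool pays out 5.8 × 177 = 1026.60 in total (split across the unequal shares, but the aggregate is all that matters for the group sum).
The 4 free-riders keep 59 each, adding 236. Group total = 236 + 1026.60 = 1262.60.

1262.60 hours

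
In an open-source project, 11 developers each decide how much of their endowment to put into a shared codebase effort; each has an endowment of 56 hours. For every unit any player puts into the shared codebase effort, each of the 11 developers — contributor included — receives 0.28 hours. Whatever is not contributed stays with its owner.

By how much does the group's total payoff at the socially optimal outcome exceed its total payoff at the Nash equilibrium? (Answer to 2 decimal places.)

The private return per contributed unit is 0.28 < 1, so contributing 0 is dominant for every player. At the Nash equilibrium everyone keeps their 56, and the group total is 11 × 56 = 616.
Each contributed unit returns 3.080 to the group as a whole (0.28 to each of 11 players), which exceeds 1, so the social optimum is full contribution: group total = 3.080 × 616 = 1897.28.
Efficiency loss = 1897.28 − 616 = 1281.28.

1281.28 hours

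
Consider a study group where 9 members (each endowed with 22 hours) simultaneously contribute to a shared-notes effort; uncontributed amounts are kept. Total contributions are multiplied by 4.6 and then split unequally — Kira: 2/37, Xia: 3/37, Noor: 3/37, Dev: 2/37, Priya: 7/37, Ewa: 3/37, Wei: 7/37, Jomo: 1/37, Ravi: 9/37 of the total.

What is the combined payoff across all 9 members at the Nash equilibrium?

For player j, contributing a unit is worthwhile iff 4.6 × (j's share) ≥ 1, i.e. iff j's share is at least 0.2174.
Only Ravi (9/37) clears that bar, contributing 22; the remaining 8 contribute 0. Total contributed: 22.
The shared-notes effort pays out 4.6 × 22 = 101.20 in total (split across the unequal shares, but the aggregate is all that matters for the group sum).
The 8 free-riders keep 22 each, adding 176. Group total = 176 + 101.20 = 277.20.

277.20 hours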